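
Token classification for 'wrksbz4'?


Pattern: letter/underscore followed by alphanumerics, not a keyword
Type: IDENTIFIER


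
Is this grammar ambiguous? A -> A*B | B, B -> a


precedence layered via separate nonterminal B: deterministic
Unambiguous


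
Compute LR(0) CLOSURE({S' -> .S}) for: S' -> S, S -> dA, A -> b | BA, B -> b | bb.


Start: S' -> .S
For each item with dot before a nonterminal B, add B -> .γ for every B-production
Closure: [S' -> .S, S -> .dA]


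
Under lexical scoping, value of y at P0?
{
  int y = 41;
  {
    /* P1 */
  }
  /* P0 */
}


y declared in the same block as P0
y = 41


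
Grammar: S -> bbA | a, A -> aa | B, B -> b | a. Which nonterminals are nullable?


A nonterminal is nullable iff some alternative derives ε (directly, or every symbol in it is nullable)
Nullable: {}


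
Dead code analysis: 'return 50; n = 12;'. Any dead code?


statement follows a return and is unreachable
Dead: 'n = 12'


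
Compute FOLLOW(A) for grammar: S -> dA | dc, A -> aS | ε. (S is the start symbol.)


$ ∈ FOLLOW(S). For each A -> αBβ: add FIRST(β)\{ε} to FOLLOW(B); if β nullable, add FOLLOW(A).
FOLLOW(A) = {$}


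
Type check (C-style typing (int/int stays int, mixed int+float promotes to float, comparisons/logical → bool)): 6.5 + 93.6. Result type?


Operand types: float + float
Rule: mixed int/float promotes to float; int/int stays int
Result type: float


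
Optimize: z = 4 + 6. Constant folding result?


4 + 6 = 10 at compile time
Optimized: z = 10


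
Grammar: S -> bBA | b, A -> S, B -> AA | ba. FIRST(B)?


Per alternative of B: FIRST(AA) = {b}; FIRST(ba) = {b}
FIRST(B) = {b}


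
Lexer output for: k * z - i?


Scan left to right, longest-match per lexeme
Tokens: ID(k), OP(*), ID(z), OP(-), ID(i)


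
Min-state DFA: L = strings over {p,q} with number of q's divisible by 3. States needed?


Track (count of q) mod 3: states 0..2, accept at 0
Minimal DFA: 3 states


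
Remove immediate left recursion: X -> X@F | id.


Left-recursive alternatives: X@F; non-recursive: id
Introduce X': X -> idX', X' -> @FX' | ε


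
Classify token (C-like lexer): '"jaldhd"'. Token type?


Pattern: double-quoted sequence
Type: STRING_LITERAL


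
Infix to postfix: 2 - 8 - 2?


Left to right (same or higher precedence on left)
Postfix: 2 8 - 2 -


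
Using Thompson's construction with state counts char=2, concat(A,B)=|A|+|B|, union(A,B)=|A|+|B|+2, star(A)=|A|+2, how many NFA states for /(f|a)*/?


Syntax tree has 2 char leaf(s), 1 union(s), 1 star(s)
chars contribute 2×2 = 4; each union adds +2; each star adds +2
Total: 4 + 2 + 2 = 8 states


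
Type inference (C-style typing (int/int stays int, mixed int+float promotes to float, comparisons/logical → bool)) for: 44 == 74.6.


Operand types: int == float
Rule: comparison yields bool
Result type: bool


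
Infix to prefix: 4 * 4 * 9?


left-to-right (same/higher precedence on left): tree is (* (* 4 4) 9)
Prefix: * * 4 4 9


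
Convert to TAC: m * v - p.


Break into single-operator statements:
t1 = m * v
t2 = t1 - p


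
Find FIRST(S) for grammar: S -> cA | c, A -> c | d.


Per alternative of S: FIRST(cA) = {c}; FIRST(c) = {c}
FIRST(S) = {c}


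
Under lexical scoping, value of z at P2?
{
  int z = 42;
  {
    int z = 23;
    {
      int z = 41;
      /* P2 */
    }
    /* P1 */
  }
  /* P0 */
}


z declared in the same block as P2
z = 41


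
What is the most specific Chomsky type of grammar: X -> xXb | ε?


Single nonterminal LHS, but x^n b^n is not regular
Classification: Type 2 (Context-Free)


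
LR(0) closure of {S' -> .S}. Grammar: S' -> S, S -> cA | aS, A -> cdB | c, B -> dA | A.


Start: S' -> .S
For each item with dot before a nonterminal B, add B -> .γ for every B-production
Closure: [S' -> .S, S -> .cA, S -> .aS]


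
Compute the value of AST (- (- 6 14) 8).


Evaluate inner: (- 6 14) = -8
Evaluate root: (- -8 8) = -16
Result: -16


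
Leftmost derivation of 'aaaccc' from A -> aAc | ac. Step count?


Derivation: A => aAc => aaAcc => aaaccc
Steps: 3


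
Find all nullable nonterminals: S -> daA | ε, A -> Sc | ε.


A nonterminal is nullable iff some alternative derives ε (directly, or every symbol in it is nullable)
Nullable: {A, S}


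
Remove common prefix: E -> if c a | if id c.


Common prefix: 'if'
Factored: E -> if E', E' -> c a | id c


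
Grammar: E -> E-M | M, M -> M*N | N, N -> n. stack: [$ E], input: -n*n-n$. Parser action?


shift '-' to continue E -> E-M
Action: shift


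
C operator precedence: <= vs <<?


'<<' is shift (level 8); '<=' is relational (level 7)
Higher level binds tighter
'<<' has higher precedence than '<='


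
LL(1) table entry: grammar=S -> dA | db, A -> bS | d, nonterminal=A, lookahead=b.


For [A, b]: 'b' ∈ FIRST(bS)
Entry: A -> bS


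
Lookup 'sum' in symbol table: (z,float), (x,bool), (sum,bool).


Lookup 'sum' → type bool


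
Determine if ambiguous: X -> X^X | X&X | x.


'x^x&x' has two parse trees (no precedence encoded between ^ and &)
Ambiguous


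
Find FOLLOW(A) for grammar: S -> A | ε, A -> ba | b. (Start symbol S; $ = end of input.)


$ ∈ FOLLOW(S). For each A -> αBβ: add FIRST(β)\{ε} to FOLLOW(B); if β nullable, add FOLLOW(A).
FOLLOW(A) = {$}


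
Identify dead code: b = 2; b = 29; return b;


first assignment to b is overwritten before any read
Dead: 'b = 2'


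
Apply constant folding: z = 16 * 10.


16 * 10 = 160 at compile time
Optimized: z = 160


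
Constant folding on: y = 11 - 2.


11 - 2 = 9 at compile time
Optimized: y = 9


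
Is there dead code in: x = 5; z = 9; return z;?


x is assigned but never read
Dead: 'x = 5'


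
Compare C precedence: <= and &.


'<=' is relational (level 7); '&' is bitwise AND (level 5)
Higher level binds tighter
'<=' has higher precedence than '&'


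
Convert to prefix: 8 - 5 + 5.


left-to-right (same/higher precedence on left): tree is (+ (- 8 5) 5)
Prefix: + - 8 5 5


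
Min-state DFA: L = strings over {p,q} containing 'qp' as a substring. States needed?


KMP-style automaton: 2 progress states + 1 absorbing accept = 3
Minimal DFA: 3 states


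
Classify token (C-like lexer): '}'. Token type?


Pattern: delimiter/punctuation
Type: PUNCTUATION


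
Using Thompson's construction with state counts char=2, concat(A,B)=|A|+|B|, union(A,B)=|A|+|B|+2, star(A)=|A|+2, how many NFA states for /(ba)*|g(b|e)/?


Syntax tree has 5 char leaf(s), 2 union(s), 1 star(s)
chars contribute 5×2 = 10; each union adds +2; each star adds +2
Total: 10 + 4 + 2 = 16 states


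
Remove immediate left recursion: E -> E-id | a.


Left-recursive alternatives: E-id; non-recursive: a
Introduce E': E -> aE', E' -> -idE' | ε


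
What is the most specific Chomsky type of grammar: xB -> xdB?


LHS has context (more than one symbol) and |LHS| ≤ |RHS|
Classification: Type 1 (Context-Sensitive)


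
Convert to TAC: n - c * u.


Break into single-operator statements:
t1 = c * u
t2 = n - t1


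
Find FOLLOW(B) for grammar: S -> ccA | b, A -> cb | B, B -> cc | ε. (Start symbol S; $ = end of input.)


$ ∈ FOLLOW(S). For each A -> αBβ: add FIRST(β)\{ε} to FOLLOW(B); if β nullable, add FOLLOW(A).
FOLLOW(B) = {$}


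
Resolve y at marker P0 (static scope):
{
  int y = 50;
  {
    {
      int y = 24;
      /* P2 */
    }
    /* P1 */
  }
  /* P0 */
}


y declared in the same block as P0
y = 50


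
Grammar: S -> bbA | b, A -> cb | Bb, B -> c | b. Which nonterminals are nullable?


A nonterminal is nullable iff some alternative derives ε (directly, or every symbol in it is nullable)
Nullable: {}


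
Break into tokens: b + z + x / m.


Scan left to right, longest-match per lexeme
Tokens: ID(b), OP(+), ID(z), OP(+), ID(x), OP(/), ID(m)


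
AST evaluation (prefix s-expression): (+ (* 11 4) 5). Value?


Evaluate inner: (* 11 4) = 44
Evaluate root: (+ 44 5) = 49
Result: 49


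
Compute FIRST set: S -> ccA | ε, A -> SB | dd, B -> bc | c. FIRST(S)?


Per alternative of S: FIRST(ccA) = {c}; FIRST(ε) = {ε}
FIRST(S) = {c, ε}


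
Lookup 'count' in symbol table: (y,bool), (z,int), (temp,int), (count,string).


Lookup 'count' → type string


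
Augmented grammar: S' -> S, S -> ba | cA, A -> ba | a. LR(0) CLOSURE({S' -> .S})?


Start: S' -> .S
For each item with dot before a nonterminal B, add B -> .γ for every B-production
Closure: [S' -> .S, S -> .ba, S -> .cA]


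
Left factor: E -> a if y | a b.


Common prefix: 'a'
Factored: E -> a E', E' -> if y | b


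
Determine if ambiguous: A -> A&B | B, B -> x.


precedence layered via separate nonterminal B: deterministic
Unambiguous


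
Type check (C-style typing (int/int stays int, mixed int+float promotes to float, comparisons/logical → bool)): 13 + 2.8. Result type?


Operand types: int + float
Rule: mixed int/float promotes to float; int/int stays int
Result type: float


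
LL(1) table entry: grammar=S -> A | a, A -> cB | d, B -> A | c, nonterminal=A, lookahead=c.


For [A, c]: 'c' ∈ FIRST(cB)
Entry: A -> cB


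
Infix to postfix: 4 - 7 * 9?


* has higher precedence, evaluate 7*9 first
Postfix: 4 7 9 * -


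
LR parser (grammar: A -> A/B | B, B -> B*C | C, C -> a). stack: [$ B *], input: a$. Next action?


no handle; shift 'a'
Action: shift


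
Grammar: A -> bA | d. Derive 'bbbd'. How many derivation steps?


Derivation: A => bA => bbA => bbbA => bbbd
Steps: 4


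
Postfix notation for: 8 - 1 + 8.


Left to right (same or higher precedence on left)
Postfix: 8 1 - 8 +


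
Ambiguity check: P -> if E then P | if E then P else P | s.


dangling else: 'if E then if E then s else s' parses two ways
Ambiguous


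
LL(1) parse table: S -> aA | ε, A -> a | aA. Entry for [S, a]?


For [S, a]: 'a' ∈ FIRST(aA)
Entry: S -> aA


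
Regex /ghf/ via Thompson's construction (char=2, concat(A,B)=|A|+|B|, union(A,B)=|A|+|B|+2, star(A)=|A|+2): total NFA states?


Syntax tree has 3 char leaf(s), 0 union(s), 0 star(s)
chars contribute 3×2 = 6; each union adds +2; each star adds +2
Total: 6 + 0 + 0 = 6 states


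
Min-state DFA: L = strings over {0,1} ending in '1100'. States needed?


Track the longest suffix of input matching a prefix of '1100': 5 classes (prefixes of length 0..4)
Minimal DFA: 5 states


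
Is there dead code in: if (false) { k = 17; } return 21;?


condition is constant false, so the whole block is unreachable
Dead: 'if (false) { k = 17; }'


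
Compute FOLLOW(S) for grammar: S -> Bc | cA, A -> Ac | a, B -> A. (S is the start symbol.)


$ ∈ FOLLOW(S). For each A -> αBβ: add FIRST(β)\{ε} to FOLLOW(B); if β nullable, add FOLLOW(A).
FOLLOW(S) = {$}


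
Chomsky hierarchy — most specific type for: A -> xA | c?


Right-linear: every RHS is a terminal or a terminal followed by one nonterminal
Classification: Type 3 (Regular)


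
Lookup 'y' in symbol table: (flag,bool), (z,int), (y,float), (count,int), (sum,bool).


Lookup 'y' → type float


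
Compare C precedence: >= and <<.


'<<' is shift (level 8); '>=' is relational (level 7)
Higher level binds tighter
'<<' has higher precedence than '>='


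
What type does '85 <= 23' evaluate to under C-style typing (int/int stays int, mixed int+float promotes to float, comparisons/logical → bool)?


Operand types: int <= int
Rule: comparison yields bool
Result type: bool


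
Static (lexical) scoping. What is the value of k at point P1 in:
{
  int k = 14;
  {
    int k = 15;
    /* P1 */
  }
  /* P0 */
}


k declared in the same block as P1
k = 15


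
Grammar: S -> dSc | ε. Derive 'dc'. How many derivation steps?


Derivation: S => dSc => dc
Steps: 2


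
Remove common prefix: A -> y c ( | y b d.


Common prefix: 'y'
Factored: A -> y A', A' -> c ( | b d


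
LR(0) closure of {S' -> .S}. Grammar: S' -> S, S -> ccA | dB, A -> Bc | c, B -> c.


Start: S' -> .S
For each item with dot before a nonterminal B, add B -> .γ for every B-production
Closure: [S' -> .S, S -> .ccA, S -> .dB]


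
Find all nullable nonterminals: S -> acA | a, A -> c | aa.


A nonterminal is nullable iff some alternative derives ε (directly, or every symbol in it is nullable)
Nullable: {}


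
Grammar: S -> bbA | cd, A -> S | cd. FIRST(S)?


Per alternative of S: FIRST(bbA) = {b}; FIRST(cd) = {c}
FIRST(S) = {b, c}


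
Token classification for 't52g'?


Pattern: letter/underscore followed by alphanumerics, not a keyword
Type: IDENTIFIER


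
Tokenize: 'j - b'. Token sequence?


Scan left to right, longest-match per lexeme
Tokens: ID(j), OP(-), ID(b)


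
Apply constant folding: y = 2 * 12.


2 * 12 = 24 at compile time
Optimized: y = 24


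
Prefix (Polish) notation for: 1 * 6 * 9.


left-to-right (same/higher precedence on left): tree is (* (* 1 6) 9)
Prefix: * * 1 6 9


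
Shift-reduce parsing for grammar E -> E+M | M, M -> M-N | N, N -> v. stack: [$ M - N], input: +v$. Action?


handle 'M-N' on top
Action: reduce (M -> M-N)


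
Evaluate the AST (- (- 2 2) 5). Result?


Evaluate inner: (- 2 2) = 0
Evaluate root: (- 0 5) = -5
Result: -5


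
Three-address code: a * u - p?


Break into single-operator statements:
t1 = a * u
t2 = t1 - p


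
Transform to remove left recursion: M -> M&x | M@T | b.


Left-recursive alternatives: M&x, M@T; non-recursive: b
Introduce M': M -> bM', M' -> &xM' | @TM' | ε


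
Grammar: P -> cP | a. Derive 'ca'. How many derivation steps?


Derivation: P => cP => ca
Steps: 2


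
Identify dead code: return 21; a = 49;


statement follows a return and is unreachable
Dead: 'a = 49'


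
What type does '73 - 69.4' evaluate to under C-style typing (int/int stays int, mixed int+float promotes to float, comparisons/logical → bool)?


Operand types: int - float
Rule: mixed int/float promotes to float; int/int stays int
Result type: float


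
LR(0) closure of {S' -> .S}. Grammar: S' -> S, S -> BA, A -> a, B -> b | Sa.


Start: S' -> .S
For each item with dot before a nonterminal B, add B -> .γ for every B-production
Closure: [S' -> .S, S -> .BA, B -> .b, B -> .Sa]


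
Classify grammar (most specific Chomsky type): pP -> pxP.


LHS has context (more than one symbol) and |LHS| ≤ |RHS|
Classification: Type 1 (Context-Sensitive)


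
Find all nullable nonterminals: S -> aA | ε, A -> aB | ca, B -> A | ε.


A nonterminal is nullable iff some alternative derives ε (directly, or every symbol in it is nullable)
Nullable: {B, S}


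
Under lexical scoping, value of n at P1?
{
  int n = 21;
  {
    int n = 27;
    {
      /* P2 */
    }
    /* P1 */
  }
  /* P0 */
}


n declared in the same block as P1
n = 27


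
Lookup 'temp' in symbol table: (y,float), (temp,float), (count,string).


Lookup 'temp' → type float


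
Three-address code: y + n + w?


Break into single-operator statements:
t1 = y + n
t2 = t1 + w


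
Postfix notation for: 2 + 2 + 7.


Left to right (same or higher precedence on left)
Postfix: 2 2 + 7 +


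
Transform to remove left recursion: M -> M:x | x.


Left-recursive alternatives: M:x; non-recursive: x
Introduce M': M -> xM', M' -> :xM' | ε


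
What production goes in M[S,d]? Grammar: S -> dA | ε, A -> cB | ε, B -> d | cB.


For [S, d]: 'd' ∈ FIRST(dA)
Entry: S -> dA


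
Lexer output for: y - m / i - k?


Scan left to right, longest-match per lexeme
Tokens: ID(y), OP(-), ID(m), OP(/), ID(i), OP(-), ID(k)


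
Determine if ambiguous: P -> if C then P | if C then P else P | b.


dangling else: 'if C then if C then b else b' parses two ways
Ambiguous


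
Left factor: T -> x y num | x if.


Common prefix: 'x'
Factored: T -> x T', T' -> y num | if


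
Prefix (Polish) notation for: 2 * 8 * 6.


left-to-right (same/higher precedence on left): tree is (* (* 2 8) 6)
Prefix: * * 2 8 6


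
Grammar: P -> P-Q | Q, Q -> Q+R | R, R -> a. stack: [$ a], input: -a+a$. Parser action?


'a' on top is the handle for R -> a
Action: reduce (R -> a)


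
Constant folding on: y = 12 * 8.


12 * 8 = 96 at compile time
Optimized: y = 96


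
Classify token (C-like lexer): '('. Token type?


Pattern: delimiter/punctuation
Type: PUNCTUATION


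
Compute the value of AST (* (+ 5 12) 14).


Evaluate inner: (+ 5 12) = 17
Evaluate root: (* 17 14) = 238
Result: 238


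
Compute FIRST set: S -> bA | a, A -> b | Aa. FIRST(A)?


Per alternative of A: FIRST(b) = {b}; FIRST(Aa) = {b}
FIRST(A) = {b}


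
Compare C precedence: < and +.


'+' is additive (level 9); '<' is relational (level 7)
Higher level binds tighter
'+' has higher precedence than '<'


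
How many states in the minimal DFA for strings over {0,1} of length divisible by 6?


Track length mod 6: states 0..5, accept at 0
Minimal DFA: 6 states


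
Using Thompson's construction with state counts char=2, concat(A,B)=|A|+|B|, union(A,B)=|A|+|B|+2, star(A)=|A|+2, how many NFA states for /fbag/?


Syntax tree has 4 char leaf(s), 0 union(s), 0 star(s)
chars contribute 4×2 = 8; each union adds +2; each star adds +2
Total: 8 + 0 + 0 = 8 states


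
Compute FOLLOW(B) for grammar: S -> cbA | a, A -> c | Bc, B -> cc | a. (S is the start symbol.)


$ ∈ FOLLOW(S). For each A -> αBβ: add FIRST(β)\{ε} to FOLLOW(B); if β nullable, add FOLLOW(A).
FOLLOW(B) = {c}


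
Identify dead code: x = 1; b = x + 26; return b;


x is read by b's definition; b is returned
No dead code


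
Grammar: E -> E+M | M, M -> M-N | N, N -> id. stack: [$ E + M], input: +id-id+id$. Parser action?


handle 'E+M' on top; lookahead ∈ FOLLOW(E) = {+, $}
Action: reduce (E -> E+M)


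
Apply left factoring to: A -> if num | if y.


Common prefix: 'if'
Factored: A -> if A', A' -> num | y


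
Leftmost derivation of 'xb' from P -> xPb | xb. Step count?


Derivation: P => xb
Steps: 1


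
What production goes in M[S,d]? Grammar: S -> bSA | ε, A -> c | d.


For [S, d]: ε is nullable and 'd' ∈ FOLLOW(S)
Entry: S -> ε


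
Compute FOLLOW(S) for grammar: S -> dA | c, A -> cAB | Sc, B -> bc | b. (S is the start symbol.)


$ ∈ FOLLOW(S). For each A -> αBβ: add FIRST(β)\{ε} to FOLLOW(B); if β nullable, add FOLLOW(A).
FOLLOW(S) = {$, c}


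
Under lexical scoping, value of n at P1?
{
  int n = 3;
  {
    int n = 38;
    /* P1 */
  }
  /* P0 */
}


n declared in the same block as P1
n = 38


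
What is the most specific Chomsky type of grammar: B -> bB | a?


Right-linear: every RHS is a terminal or a terminal followed by one nonterminal
Classification: Type 3 (Regular)


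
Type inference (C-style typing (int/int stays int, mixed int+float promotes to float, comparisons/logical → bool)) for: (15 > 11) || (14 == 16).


Operand types: bool || bool
Rule: logical operators take bool operands and yield bool
Result type: bool


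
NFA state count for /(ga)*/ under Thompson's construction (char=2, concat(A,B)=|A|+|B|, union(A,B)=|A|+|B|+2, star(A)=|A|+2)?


Syntax tree has 2 char leaf(s), 0 union(s), 1 star(s)
chars contribute 2×2 = 4; each union adds +2; each star adds +2
Total: 4 + 0 + 2 = 6 states


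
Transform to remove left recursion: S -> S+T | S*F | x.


Left-recursive alternatives: S+T, S*F; non-recursive: x
Introduce S': S -> xS', S' -> +TS' | *FS' | ε


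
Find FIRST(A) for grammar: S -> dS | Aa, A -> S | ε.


Per alternative of A: FIRST(S) = {a, d}; FIRST(ε) = {ε}
FIRST(A) = {a, d, ε}


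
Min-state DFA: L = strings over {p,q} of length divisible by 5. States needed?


Track length mod 5: states 0..4, accept at 0
Minimal DFA: 5 states


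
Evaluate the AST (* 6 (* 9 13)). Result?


Evaluate inner: (* 9 13) = 117
Evaluate root: (* 6 117) = 702
Result: 702


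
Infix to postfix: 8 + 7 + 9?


Left to right (same or higher precedence on left)
Postfix: 8 7 + 9 +


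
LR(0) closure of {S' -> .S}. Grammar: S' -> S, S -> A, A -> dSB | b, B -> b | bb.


Start: S' -> .S
For each item with dot before a nonterminal B, add B -> .γ for every B-production
Closure: [S' -> .S, S -> .A, A -> .dSB, A -> .b]


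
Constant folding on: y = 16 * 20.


16 * 20 = 320 at compile time
Optimized: y = 320


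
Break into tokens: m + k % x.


Scan left to right, longest-match per lexeme
Tokens: ID(m), OP(+), ID(k), OP(%), ID(x)


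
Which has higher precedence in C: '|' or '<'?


'<' is relational (level 7); '|' is bitwise OR (level 3)
Higher level binds tighter
'<' has higher precedence than '|'


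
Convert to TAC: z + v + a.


Break into single-operator statements:
t1 = z + v
t2 = t1 + a


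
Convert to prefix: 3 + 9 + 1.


left-to-right (same/higher precedence on left): tree is (+ (+ 3 9) 1)
Prefix: + + 3 9 1


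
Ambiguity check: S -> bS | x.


right-linear, alternatives start with distinct terminals 'b' vs 'x': unique leftmost derivation
Unambiguous


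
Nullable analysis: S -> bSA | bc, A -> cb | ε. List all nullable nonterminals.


A nonterminal is nullable iff some alternative derives ε (directly, or every symbol in it is nullable)
Nullable: {A}


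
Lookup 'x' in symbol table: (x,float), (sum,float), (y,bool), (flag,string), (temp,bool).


Lookup 'x' → type float


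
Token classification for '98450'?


Pattern: digits only
Type: INTEGER_LITERAL


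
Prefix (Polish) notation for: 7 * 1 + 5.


left-to-right (same/higher precedence on left): tree is (+ (* 7 1) 5)
Prefix: + * 7 1 5


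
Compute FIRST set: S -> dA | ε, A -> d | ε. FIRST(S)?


Per alternative of S: FIRST(dA) = {d}; FIRST(ε) = {ε}
FIRST(S) = {d, ε}


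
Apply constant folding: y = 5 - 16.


5 - 16 = -11 at compile time
Optimized: y = -11


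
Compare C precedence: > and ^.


'>' is relational (level 7); '^' is bitwise XOR (level 4)
Higher level binds tighter
'>' has higher precedence than '^'


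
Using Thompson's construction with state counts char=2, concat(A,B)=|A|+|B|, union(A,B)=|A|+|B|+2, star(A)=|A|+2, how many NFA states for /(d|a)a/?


Syntax tree has 3 char leaf(s), 1 union(s), 0 star(s)
chars contribute 3×2 = 6; each union adds +2; each star adds +2
Total: 6 + 2 + 0 = 8 states


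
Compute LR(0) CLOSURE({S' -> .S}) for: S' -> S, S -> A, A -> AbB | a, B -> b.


Start: S' -> .S
For each item with dot before a nonterminal B, add B -> .γ for every B-production
Closure: [S' -> .S, S -> .A, A -> .AbB, A -> .a]


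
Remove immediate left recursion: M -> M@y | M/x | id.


Left-recursive alternatives: M@y, M/x; non-recursive: id
Introduce M': M -> idM', M' -> @yM' | /xM' | ε


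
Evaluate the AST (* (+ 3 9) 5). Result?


Evaluate inner: (+ 3 9) = 12
Evaluate root: (* 12 5) = 60
Result: 60


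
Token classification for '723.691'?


Pattern: digits with a decimal point
Type: FLOAT_LITERAL


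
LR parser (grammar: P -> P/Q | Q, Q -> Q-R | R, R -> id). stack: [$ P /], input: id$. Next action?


no handle ('P/' is not any RHS); shift 'id'
Action: shift


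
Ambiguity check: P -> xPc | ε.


balanced x^n…c^n: each string has a unique parse
Unambiguous


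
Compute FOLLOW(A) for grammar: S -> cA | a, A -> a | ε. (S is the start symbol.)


$ ∈ FOLLOW(S). For each A -> αBβ: add FIRST(β)\{ε} to FOLLOW(B); if β nullable, add FOLLOW(A).
FOLLOW(A) = {$}


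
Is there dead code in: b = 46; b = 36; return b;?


first assignment to b is overwritten before any read
Dead: 'b = 46'


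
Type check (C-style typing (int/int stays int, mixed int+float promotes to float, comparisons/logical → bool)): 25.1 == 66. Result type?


Operand types: float == int
Rule: comparison yields bool
Result type: bool


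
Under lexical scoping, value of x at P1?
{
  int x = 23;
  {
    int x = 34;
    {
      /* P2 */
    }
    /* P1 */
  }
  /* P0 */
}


x declared in the same block as P1
x = 34


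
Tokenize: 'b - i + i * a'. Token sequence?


Scan left to right, longest-match per lexeme
Tokens: ID(b), OP(-), ID(i), OP(+), ID(i), OP(*), ID(a)


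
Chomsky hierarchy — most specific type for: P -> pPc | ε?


Single nonterminal LHS, but p^n c^n is not regular
Classification: Type 2 (Context-Free)


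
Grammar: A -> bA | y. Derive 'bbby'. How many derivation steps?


Derivation: A => bA => bbA => bbbA => bbby
Steps: 4


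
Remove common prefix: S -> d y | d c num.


Common prefix: 'd'
Factored: S -> d S', S' -> y | c num


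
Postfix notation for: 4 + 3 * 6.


* has higher precedence, evaluate 3*6 first
Postfix: 4 3 6 * +


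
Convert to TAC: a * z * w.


Break into single-operator statements:
t1 = a * z
t2 = t1 * w


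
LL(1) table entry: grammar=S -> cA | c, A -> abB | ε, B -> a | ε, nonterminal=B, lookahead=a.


For [B, a]: 'a' ∈ FIRST(a)
Entry: B -> a


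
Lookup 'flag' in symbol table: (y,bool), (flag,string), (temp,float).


Lookup 'flag' → type string


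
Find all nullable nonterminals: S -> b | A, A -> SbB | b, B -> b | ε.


A nonterminal is nullable iff some alternative derives ε (directly, or every symbol in it is nullable)
Nullable: {B}


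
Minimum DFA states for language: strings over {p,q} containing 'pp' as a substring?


KMP-style automaton: 2 progress states + 1 absorbing accept = 3
Minimal DFA: 3 states


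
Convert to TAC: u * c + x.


Break into single-operator statements:
t1 = u * c
t2 = t1 + x


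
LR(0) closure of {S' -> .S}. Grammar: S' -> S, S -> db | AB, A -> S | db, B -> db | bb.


Start: S' -> .S
For each item with dot before a nonterminal B, add B -> .γ for every B-production
Closure: [S' -> .S, S -> .db, S -> .AB, A -> .S, A -> .db]


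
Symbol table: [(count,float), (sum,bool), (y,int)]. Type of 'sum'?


Lookup 'sum' → type bool


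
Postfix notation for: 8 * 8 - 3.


Left to right (same or higher precedence on left)
Postfix: 8 8 * 3 -


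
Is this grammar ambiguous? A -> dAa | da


balanced d^n…a^n: each string has a unique parse
Unambiguous


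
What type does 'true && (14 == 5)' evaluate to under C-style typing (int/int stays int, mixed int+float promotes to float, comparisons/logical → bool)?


Operand types: bool && bool
Rule: logical operators take bool operands and yield bool
Result type: bool


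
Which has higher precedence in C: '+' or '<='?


'+' is additive (level 9); '<=' is relational (level 7)
Higher level binds tighter
'+' has higher precedence than '<='


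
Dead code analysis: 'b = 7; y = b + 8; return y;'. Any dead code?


b is read by y's definition; y is returned
No dead code


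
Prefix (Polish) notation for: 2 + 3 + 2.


left-to-right (same/higher precedence on left): tree is (+ (+ 2 3) 2)
Prefix: + + 2 3 2


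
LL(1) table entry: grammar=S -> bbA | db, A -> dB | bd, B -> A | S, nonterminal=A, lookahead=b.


For [A, b]: 'b' ∈ FIRST(bd)
Entry: A -> bd


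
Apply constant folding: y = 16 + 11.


16 + 11 = 27 at compile time
Optimized: y = 27


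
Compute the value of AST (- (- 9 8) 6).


Evaluate inner: (- 9 8) = 1
Evaluate root: (- 1 6) = -5
Result: -5


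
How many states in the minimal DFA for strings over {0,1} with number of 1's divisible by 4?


Track (count of 1) mod 4: states 0..3, accept at 0
Minimal DFA: 4 states


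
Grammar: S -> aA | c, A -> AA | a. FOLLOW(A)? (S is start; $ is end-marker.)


$ ∈ FOLLOW(S). For each A -> αBβ: add FIRST(β)\{ε} to FOLLOW(B); if β nullable, add FOLLOW(A).
FOLLOW(A) = {$, a}


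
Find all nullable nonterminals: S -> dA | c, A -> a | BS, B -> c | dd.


A nonterminal is nullable iff some alternative derives ε (directly, or every symbol in it is nullable)
Nullable: {}


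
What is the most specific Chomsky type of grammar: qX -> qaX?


LHS has context (more than one symbol) and |LHS| ≤ |RHS|
Classification: Type 1 (Context-Sensitive)


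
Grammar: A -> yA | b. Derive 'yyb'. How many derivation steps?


Derivation: A => yA => yyA => yyb
Steps: 3


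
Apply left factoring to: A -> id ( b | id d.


Common prefix: 'id'
Factored: A -> id A', A' -> ( b | d


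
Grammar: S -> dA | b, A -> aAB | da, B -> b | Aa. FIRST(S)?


Per alternative of S: FIRST(dA) = {d}; FIRST(b) = {b}
FIRST(S) = {b, d}


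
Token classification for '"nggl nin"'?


Pattern: double-quoted sequence
Type: STRING_LITERAL


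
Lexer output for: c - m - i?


Scan left to right, longest-match per lexeme
Tokens: ID(c), OP(-), ID(m), OP(-), ID(i)


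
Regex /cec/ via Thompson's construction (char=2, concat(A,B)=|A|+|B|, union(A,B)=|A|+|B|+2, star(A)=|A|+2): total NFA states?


Syntax tree has 3 char leaf(s), 0 union(s), 0 star(s)
chars contribute 3×2 = 6; each union adds +2; each star adds +2
Total: 6 + 0 + 0 = 6 states


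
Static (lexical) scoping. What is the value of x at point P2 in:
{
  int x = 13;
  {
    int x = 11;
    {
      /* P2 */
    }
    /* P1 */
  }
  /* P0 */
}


P2's block does not declare x; resolves to the enclosing declaration at depth 1
x = 11


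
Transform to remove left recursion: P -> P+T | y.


Left-recursive alternatives: P+T; non-recursive: y
Introduce P': P -> yP', P' -> +TP' | ε


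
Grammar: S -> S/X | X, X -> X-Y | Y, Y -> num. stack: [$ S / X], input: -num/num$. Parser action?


'-' can extend X; shift to build X -> X-Y
Action: shift


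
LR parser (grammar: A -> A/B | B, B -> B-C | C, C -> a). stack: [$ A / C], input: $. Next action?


'C' (not preceded by B-) is the handle for B -> C
Action: reduce (B -> C)


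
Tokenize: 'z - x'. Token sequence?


Scan left to right, longest-match per lexeme
Tokens: ID(z), OP(-), ID(x)


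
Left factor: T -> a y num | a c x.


Common prefix: 'a'
Factored: T -> a T', T' -> y num | c x


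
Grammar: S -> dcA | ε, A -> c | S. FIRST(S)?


Per alternative of S: FIRST(dcA) = {d}; FIRST(ε) = {ε}
FIRST(S) = {d, ε}


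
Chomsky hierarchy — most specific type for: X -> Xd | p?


Left-linear: every RHS is a terminal or one nonterminal followed by a terminal
Classification: Type 3 (Regular)


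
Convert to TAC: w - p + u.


Break into single-operator statements:
t1 = w - p
t2 = t1 + u


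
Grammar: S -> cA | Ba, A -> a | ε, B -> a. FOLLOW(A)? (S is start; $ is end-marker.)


$ ∈ FOLLOW(S). For each A -> αBβ: add FIRST(β)\{ε} to FOLLOW(B); if β nullable, add FOLLOW(A).
FOLLOW(A) = {$}


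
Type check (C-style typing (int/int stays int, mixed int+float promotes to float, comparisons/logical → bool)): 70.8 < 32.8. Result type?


Operand types: float < float
Rule: comparison yields bool
Result type: bool


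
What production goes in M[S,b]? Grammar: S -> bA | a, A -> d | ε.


For [S, b]: 'b' ∈ FIRST(bA)
Entry: S -> bA


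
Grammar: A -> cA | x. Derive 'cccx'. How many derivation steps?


Derivation: A => cA => ccA => cccA => cccx
Steps: 4


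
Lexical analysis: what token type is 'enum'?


Pattern: reserved word
Type: KEYWORD


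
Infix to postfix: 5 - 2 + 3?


Left to right (same or higher precedence on left)
Postfix: 5 2 - 3 +


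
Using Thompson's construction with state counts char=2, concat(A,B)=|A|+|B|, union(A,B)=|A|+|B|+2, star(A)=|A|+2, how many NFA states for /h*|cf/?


Syntax tree has 3 char leaf(s), 1 union(s), 1 star(s)
chars contribute 3×2 = 6; each union adds +2; each star adds +2
Total: 6 + 2 + 2 = 10 states


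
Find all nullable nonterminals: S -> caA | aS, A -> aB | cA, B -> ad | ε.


A nonterminal is nullable iff some alternative derives ε (directly, or every symbol in it is nullable)
Nullable: {B}


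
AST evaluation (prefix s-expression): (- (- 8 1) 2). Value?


Evaluate inner: (- 8 1) = 7
Evaluate root: (- 7 2) = 5
Result: 5


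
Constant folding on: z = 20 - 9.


20 - 9 = 11 at compile time
Optimized: z = 11


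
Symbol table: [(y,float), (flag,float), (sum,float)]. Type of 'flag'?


Lookup 'flag' → type float


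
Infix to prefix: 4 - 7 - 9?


left-to-right (same/higher precedence on left): tree is (- (- 4 7) 9)
Prefix: - - 4 7 9


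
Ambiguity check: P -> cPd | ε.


balanced c^n…d^n: each string has a unique parse
Unambiguous


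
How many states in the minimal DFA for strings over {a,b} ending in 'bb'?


Track the longest suffix of input matching a prefix of 'bb': 3 classes (prefixes of length 0..2)
Minimal DFA: 3 states


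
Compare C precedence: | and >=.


'>=' is relational (level 7); '|' is bitwise OR (level 3)
Higher level binds tighter
'>=' has higher precedence than '|'


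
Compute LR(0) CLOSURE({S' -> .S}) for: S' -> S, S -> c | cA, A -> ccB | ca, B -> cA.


Start: S' -> .S
For each item with dot before a nonterminal B, add B -> .γ for every B-production
Closure: [S' -> .S, S -> .c, S -> .cA]


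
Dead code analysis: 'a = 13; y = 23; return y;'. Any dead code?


a is assigned but never read
Dead: 'a = 13'


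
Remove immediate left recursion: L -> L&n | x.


Left-recursive alternatives: L&n; non-recursive: x
Introduce L': L -> xL', L' -> &nL' | ε


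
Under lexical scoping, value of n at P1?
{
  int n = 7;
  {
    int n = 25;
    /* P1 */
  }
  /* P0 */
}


n declared in the same block as P1
n = 25


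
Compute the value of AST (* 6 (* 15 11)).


Evaluate inner: (* 15 11) = 165
Evaluate root: (* 6 165) = 990
Result: 990


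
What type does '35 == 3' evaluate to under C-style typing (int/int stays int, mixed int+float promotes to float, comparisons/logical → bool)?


Operand types: int == int
Rule: comparison yields bool
Result type: bool


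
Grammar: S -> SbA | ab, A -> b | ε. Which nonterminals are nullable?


A nonterminal is nullable iff some alternative derives ε (directly, or every symbol in it is nullable)
Nullable: {A}


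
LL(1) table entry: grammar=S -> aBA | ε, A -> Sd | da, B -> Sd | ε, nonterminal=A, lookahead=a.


For [A, a]: 'a' ∈ FIRST(Sd)
Entry: A -> Sd


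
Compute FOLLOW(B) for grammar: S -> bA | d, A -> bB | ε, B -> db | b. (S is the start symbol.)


$ ∈ FOLLOW(S). For each A -> αBβ: add FIRST(β)\{ε} to FOLLOW(B); if β nullable, add FOLLOW(A).
FOLLOW(B) = {$}


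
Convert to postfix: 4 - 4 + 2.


Left to right (same or higher precedence on left)
Postfix: 4 4 - 2 +


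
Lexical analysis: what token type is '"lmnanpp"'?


Pattern: double-quoted sequence
Type: STRING_LITERAL


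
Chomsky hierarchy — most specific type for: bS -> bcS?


LHS has context (more than one symbol) and |LHS| ≤ |RHS|
Classification: Type 1 (Context-Sensitive)


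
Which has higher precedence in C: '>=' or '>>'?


'>>' is shift (level 8); '>=' is relational (level 7)
Higher level binds tighter
'>>' has higher precedence than '>='


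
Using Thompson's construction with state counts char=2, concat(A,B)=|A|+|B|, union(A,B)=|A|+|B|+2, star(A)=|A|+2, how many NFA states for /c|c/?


Syntax tree has 2 char leaf(s), 1 union(s), 0 star(s)
chars contribute 2×2 = 4; each union adds +2; each star adds +2
Total: 4 + 2 + 0 = 6 states


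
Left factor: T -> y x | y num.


Common prefix: 'y'
Factored: T -> y T', T' -> x | num


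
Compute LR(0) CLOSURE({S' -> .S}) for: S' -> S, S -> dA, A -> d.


Start: S' -> .S
For each item with dot before a nonterminal B, add B -> .γ for every B-production
Closure: [S' -> .S, S -> .dA]


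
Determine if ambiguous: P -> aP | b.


right-linear, alternatives start with distinct terminals 'a' vs 'b': unique leftmost derivation
Unambiguous


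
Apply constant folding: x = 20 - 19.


20 - 19 = 1 at compile time
Optimized: x = 1


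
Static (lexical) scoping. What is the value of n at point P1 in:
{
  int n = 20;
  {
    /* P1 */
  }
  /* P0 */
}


P1's block does not declare n; resolves to the enclosing declaration at depth 0
n = 20


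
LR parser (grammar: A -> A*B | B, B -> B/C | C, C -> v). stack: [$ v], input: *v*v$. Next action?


'v' on top is the handle for C -> v
Action: reduce (C -> v)


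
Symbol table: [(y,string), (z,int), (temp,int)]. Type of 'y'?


Lookup 'y' → type string


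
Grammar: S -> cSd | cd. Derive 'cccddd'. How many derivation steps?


Derivation: S => cSd => ccSdd => cccddd
Steps: 3


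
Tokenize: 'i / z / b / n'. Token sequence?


Scan left to right, longest-match per lexeme
Tokens: ID(i), OP(/), ID(z), OP(/), ID(b), OP(/), ID(n)


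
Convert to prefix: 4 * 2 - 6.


left-to-right (same/higher precedence on left): tree is (- (* 4 2) 6)
Prefix: - * 4 2 6


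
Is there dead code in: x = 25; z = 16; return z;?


x is assigned but never read
Dead: 'x = 25'


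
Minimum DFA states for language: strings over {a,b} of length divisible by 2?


Track length mod 2: states 0..1, accept at 0
Minimal DFA: 2 states


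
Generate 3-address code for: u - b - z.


Break into single-operator statements:
t1 = u - b
t2 = t1 - z


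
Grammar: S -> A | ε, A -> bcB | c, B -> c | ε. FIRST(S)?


Per alternative of S: FIRST(A) = {b, c}; FIRST(ε) = {ε}
FIRST(S) = {b, c, ε}


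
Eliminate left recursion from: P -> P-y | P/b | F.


Left-recursive alternatives: P-y, P/b; non-recursive: F
Introduce P': P -> FP', P' -> -yP' | /bP' | ε


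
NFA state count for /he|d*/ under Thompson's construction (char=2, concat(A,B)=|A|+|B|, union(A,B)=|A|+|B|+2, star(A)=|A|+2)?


Syntax tree has 3 char leaf(s), 1 union(s), 1 star(s)
chars contribute 3×2 = 6; each union adds +2; each star adds +2
Total: 6 + 2 + 2 = 10 states


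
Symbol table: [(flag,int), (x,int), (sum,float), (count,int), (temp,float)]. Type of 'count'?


Lookup 'count' → type int


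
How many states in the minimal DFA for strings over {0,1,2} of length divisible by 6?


Track length mod 6: states 0..5, accept at 0
Minimal DFA: 6 states


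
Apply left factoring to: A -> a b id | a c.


Common prefix: 'a'
Factored: A -> a A', A' -> b id | c


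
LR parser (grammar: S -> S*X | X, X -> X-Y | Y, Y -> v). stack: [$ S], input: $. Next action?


start symbol S on stack, input exhausted
Action: accept


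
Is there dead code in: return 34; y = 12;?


statement follows a return and is unreachable
Dead: 'y = 12'


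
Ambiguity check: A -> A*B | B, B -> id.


precedence layered via separate nonterminal B: deterministic
Unambiguous


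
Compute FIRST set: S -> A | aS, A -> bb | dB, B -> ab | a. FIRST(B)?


Per alternative of B: FIRST(ab) = {a}; FIRST(a) = {a}
FIRST(B) = {a}


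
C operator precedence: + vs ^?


'+' is additive (level 9); '^' is bitwise XOR (level 4)
Higher level binds tighter
'+' has higher precedence than '^'


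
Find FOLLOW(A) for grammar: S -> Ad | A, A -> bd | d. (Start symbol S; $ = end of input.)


$ ∈ FOLLOW(S). For each A -> αBβ: add FIRST(β)\{ε} to FOLLOW(B); if β nullable, add FOLLOW(A).
FOLLOW(A) = {$, d}


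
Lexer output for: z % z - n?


Scan left to right, longest-match per lexeme
Tokens: ID(z), OP(%), ID(z), OP(-), ID(n)


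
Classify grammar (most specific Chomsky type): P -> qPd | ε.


Single nonterminal LHS, but q^n d^n is not regular
Classification: Type 2 (Context-Free)
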